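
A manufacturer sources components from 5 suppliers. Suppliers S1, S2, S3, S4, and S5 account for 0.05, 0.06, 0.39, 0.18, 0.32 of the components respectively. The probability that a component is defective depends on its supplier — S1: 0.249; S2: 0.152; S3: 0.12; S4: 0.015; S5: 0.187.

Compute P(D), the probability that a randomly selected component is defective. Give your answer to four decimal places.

P(D) = P(D|S1)·P(S1) + P(D|S2)·P(S2) + P(D|S3)·P(S3) + P(D|S4)·P(S4) + P(D|S5)·P(S5)
      = 0.249·0.05 + 0.152·0.06 + 0.12·0.39 + 0.015·0.18 + 0.187·0.32
      = 0.01245 + 0.00912 + 0.0468 + 0.0027 + 0.05984 = 0.13091

P(D) ≈ 0.1309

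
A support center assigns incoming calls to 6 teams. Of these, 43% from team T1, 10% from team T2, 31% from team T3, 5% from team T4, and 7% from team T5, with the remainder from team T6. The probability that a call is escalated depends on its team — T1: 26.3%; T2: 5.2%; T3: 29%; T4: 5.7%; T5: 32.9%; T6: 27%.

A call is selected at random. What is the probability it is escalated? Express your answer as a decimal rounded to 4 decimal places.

0.2449

P(T6) = 1 − (0.43 + 0.1 + 0.31 + 0.05 + 0.07) = 0.04.
Using total probability over the partition,
P(E) = P(E|T1)·P(T1) + P(E|T2)·P(T2) + P(E|T3)·P(T3) + P(E|T4)·P(T4) + P(E|T5)·P(T5) + P(E|T6)·P(T6)
      = 0.263·0.43 + 0.052·0.1 + 0.29·0.31 + 0.057·0.05 + 0.329·0.07 + 0.27·0.04
      = 0.11309 + 0.0052 + 0.0899 + 0.00285 + 0.02303 + 0.0108 = 0.24487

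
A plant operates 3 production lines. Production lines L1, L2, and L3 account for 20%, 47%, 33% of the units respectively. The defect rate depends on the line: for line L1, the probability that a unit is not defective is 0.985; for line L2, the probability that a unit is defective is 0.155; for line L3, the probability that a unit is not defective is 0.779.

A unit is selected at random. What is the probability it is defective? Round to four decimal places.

P(D|L1) = 1 − 0.985 = 0.015.
P(D|L3) = 1 − 0.779 = 0.221.
P(D) = P(D|L1)·P(L1) + P(D|L2)·P(L2) + P(D|L3)·P(L3)
      = 0.015·0.2 + 0.155·0.47 + 0.221·0.33
      = 0.003 + 0.07285 + 0.07293 = 0.14878

0.1488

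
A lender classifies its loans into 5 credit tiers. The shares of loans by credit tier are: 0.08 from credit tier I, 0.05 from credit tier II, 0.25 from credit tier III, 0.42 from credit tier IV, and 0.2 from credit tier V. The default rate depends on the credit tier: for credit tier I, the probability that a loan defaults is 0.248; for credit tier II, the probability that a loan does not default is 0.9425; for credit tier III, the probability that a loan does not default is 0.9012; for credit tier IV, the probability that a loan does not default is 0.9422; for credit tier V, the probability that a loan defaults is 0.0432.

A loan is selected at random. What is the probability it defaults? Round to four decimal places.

P(D|II) = 1 − 0.9425 = 0.0575.
P(D|III) = 1 − 0.9012 = 0.0988.
P(D|IV) = 1 − 0.9422 = 0.0578.
P(D) = P(D|I)·P(I) + P(D|II)·P(II) + P(D|III)·P(III) + P(D|IV)·P(IV) + P(D|V)·P(V)
      = 0.248·0.08 + 0.0575·0.05 + 0.0988·0.25 + 0.0578·0.42 + 0.0432·0.2
      = 0.01984 + 0.002875 + 0.0247 + 0.024276 + 0.00864 = 0.080331

P(D) ≈ 0.0803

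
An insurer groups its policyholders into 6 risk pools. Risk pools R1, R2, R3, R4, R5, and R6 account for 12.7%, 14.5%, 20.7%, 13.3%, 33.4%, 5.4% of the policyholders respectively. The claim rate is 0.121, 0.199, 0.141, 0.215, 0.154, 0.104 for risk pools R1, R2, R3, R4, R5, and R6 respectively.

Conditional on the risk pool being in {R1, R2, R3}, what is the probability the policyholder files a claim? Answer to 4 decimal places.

Let S = {R1, R2, R3}.
P(S) = 0.127 + 0.145 + 0.207 = 0.479.
P(C ∩ S) = 0.121·0.127 + 0.199·0.145 + 0.141·0.207 = 0.015367 + 0.028855 + 0.029187 = 0.073409.
P(C | S) = 0.073409 / 0.479 = 0.153255…

P(C|S) ≈ 0.1533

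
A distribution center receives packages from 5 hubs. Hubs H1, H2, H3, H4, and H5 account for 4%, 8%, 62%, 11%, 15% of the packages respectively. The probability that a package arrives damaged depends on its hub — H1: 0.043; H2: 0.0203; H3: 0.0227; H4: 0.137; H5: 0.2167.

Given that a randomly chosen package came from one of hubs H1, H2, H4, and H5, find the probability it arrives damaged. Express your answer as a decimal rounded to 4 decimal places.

0.1340

Let S = {H1, H2, H4, H5}.
P(S) = 0.04 + 0.08 + 0.11 + 0.15 = 0.38.
P(D ∩ S) = 0.043·0.04 + 0.0203·0.08 + 0.137·0.11 + 0.2167·0.15 = 0.00172 + 0.001624 + 0.01507 + 0.032505 = 0.050919.
P(D | S) = 0.050919 / 0.38 = 0.133997…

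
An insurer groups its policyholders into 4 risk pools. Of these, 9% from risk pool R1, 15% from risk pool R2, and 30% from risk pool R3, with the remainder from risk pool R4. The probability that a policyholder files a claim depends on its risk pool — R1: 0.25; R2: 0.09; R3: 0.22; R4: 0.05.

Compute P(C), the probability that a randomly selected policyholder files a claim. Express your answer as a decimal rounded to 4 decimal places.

P(C) ≈ 0.1250

P(R4) = 1 − (0.09 + 0.15 + 0.3) = 0.46.
P(C) = P(C|R1)·P(R1) + P(C|R2)·P(R2) + P(C|R3)·P(R3) + P(C|R4)·P(R4)
      = 0.25·0.09 + 0.09·0.15 + 0.22·0.3 + 0.05·0.46
      = 0.0225 + 0.0135 + 0.066 + 0.023 = 0.125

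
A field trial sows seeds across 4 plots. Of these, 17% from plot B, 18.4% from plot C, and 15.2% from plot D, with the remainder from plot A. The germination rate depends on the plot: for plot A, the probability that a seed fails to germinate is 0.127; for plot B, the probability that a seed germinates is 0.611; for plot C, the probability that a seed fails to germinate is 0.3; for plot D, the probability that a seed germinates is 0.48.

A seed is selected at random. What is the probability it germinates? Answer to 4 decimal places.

P(A) = 1 − (0.17 + 0.184 + 0.152) = 0.494.
P(G|A) = 1 − 0.127 = 0.873.
P(G|C) = 1 − 0.3 = 0.7.
Using total probability over the partition,
P(G) = P(G|A)·P(A) + P(G|B)·P(B) + P(G|C)·P(C) + P(G|D)·P(D)
      = 0.873·0.494 + 0.611·0.17 + 0.7·0.184 + 0.48·0.152
      = 0.431262 + 0.10387 + 0.1288 + 0.07296 = 0.736892

0.7369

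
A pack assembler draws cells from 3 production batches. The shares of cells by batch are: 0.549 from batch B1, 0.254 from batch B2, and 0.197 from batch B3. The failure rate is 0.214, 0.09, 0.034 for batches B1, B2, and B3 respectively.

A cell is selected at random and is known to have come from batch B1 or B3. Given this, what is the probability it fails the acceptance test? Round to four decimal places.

Let S = {B1, B3}.
P(S) = 0.549 + 0.197 = 0.746.
P(F ∩ S) = 0.214·0.549 + 0.034·0.197 = 0.117486 + 0.006698 = 0.124184.
P(F | S) = 0.124184 / 0.746 = 0.166466…

P(F|S) ≈ 0.1665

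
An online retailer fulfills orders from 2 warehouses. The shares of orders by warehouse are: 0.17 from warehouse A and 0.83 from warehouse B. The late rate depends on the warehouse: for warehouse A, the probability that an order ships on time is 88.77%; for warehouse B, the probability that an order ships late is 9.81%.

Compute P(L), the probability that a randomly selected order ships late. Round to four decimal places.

0.1005

P(L|A) = 1 − 0.8877 = 0.1123.
P(L) = P(L|A)·P(A) + P(L|B)·P(B)
      = 0.1123·0.17 + 0.0981·0.83
      = 0.019091 + 0.081423 = 0.100514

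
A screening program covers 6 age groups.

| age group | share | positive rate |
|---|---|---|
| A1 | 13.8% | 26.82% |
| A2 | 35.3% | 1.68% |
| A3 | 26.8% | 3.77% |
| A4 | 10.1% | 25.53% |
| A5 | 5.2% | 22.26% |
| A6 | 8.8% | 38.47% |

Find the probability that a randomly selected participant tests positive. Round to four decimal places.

P(T) = P(T|A1)·P(A1) + P(T|A2)·P(A2) + P(T|A3)·P(A3) + P(T|A4)·P(A4) + P(T|A5)·P(A5) + P(T|A6)·P(A6)
      = 0.2682·0.138 + 0.0168·0.353 + 0.0377·0.268 + 0.2553·0.101 + 0.2226·0.052 + 0.3847·0.088
      = 0.0370116 + 0.0059304 + 0.0101036 + 0.0257853 + 0.0115752 + 0.0338536 = 0.1242597

0.1243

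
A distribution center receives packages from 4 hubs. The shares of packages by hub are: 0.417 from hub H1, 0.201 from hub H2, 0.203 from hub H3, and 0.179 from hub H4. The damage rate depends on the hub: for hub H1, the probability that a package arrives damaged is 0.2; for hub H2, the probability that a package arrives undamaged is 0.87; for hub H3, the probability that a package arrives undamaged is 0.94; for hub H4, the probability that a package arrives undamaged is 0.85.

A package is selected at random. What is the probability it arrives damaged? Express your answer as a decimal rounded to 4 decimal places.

P(D) ≈ 0.1486

P(D|H2) = 1 − 0.87 = 0.13.
P(D|H3) = 1 − 0.94 = 0.06.
P(D|H4) = 1 − 0.85 = 0.15.
Using total probability over the partition,
P(D) = P(D|H1)·P(H1) + P(D|H2)·P(H2) + P(D|H3)·P(H3) + P(D|H4)·P(H4)
      = 0.2·0.417 + 0.13·0.201 + 0.06·0.203 + 0.15·0.179
      = 0.0834 + 0.02613 + 0.01218 + 0.02685 = 0.14856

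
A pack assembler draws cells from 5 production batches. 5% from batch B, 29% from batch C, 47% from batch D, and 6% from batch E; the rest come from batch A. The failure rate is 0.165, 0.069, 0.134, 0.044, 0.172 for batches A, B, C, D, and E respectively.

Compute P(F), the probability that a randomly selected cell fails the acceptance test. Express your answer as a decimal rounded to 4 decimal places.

P(A) = 1 − (0.05 + 0.29 + 0.47 + 0.06) = 0.13.
By the law of total probability,
P(F) = P(F|A)·P(A) + P(F|B)·P(B) + P(F|C)·P(C) + P(F|D)·P(D) + P(F|E)·P(E)
      = 0.165·0.13 + 0.069·0.05 + 0.134·0.29 + 0.044·0.47 + 0.172·0.06
      = 0.02145 + 0.00345 + 0.03886 + 0.02068 + 0.01032 = 0.09476

0.0948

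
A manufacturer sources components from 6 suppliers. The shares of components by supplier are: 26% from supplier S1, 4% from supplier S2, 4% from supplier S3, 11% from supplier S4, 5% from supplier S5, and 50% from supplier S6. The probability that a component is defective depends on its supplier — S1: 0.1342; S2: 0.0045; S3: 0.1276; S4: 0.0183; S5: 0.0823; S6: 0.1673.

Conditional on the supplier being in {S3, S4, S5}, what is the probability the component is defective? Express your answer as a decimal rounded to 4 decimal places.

P(D|S) ≈ 0.0562

Let S = {S3, S4, S5}.
P(S) = 0.04 + 0.11 + 0.05 = 0.2.
P(D ∩ S) = 0.1276·0.04 + 0.0183·0.11 + 0.0823·0.05 = 0.005104 + 0.002013 + 0.004115 = 0.011232.
P(D | S) = 0.011232 / 0.2 = 0.056160…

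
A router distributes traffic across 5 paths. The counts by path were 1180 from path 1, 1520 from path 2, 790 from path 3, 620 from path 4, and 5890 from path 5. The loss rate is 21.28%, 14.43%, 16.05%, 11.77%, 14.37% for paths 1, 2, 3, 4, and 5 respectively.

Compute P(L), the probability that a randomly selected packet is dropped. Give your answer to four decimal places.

0.1517

Total: 1180 + 1520 + 790 + 620 + 5890 = 10000.
P(1) = 1180/10000 = 0.118. P(2) = 1520/10000 = 0.152. P(3) = 790/10000 = 0.079. P(4) = 620/10000 = 0.062. P(5) = 5890/10000 = 0.589.
P(L) = P(L|1)·P(1) + P(L|2)·P(2) + P(L|3)·P(3) + P(L|4)·P(4) + P(L|5)·P(5)
      = 0.2128·0.118 + 0.1443·0.152 + 0.1605·0.079 + 0.1177·0.062 + 0.1437·0.589
      = 0.0251104 + 0.0219336 + 0.0126795 + 0.0072974 + 0.0846393 = 0.1516602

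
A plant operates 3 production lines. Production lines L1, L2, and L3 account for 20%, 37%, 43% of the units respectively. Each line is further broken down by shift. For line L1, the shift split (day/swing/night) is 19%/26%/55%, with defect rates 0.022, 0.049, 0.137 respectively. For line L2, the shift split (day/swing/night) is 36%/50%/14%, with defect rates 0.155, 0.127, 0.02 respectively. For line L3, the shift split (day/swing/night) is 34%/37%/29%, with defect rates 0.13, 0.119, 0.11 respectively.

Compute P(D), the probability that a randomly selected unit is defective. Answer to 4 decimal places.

0.1153

P(D|L1) = 0.19·0.022 + 0.26·0.049 + 0.55·0.137 = 0.00418 + 0.01274 + 0.07535 = 0.09227
P(D|L2) = 0.36·0.155 + 0.5·0.127 + 0.14·0.02 = 0.0558 + 0.0635 + 0.0028 = 0.1221
P(D|L3) = 0.34·0.13 + 0.37·0.119 + 0.29·0.11 = 0.0442 + 0.04403 + 0.0319 = 0.12013
Then overall,
P(D) = 0.2·0.09227 + 0.37·0.1221 + 0.43·0.12013
      = 0.018454 + 0.045177 + 0.0516559 = 0.1152869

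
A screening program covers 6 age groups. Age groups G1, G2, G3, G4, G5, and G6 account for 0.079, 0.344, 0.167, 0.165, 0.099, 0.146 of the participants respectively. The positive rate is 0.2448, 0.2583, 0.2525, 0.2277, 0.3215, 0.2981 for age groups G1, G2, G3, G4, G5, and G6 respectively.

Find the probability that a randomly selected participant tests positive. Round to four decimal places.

Using total probability over the partition,
P(T) = P(T|G1)·P(G1) + P(T|G2)·P(G2) + P(T|G3)·P(G3) + P(T|G4)·P(G4) + P(T|G5)·P(G5) + P(T|G6)·P(G6)
      = 0.2448·0.079 + 0.2583·0.344 + 0.2525·0.167 + 0.2277·0.165 + 0.3215·0.099 + 0.2981·0.146
      = 0.0193392 + 0.0888552 + 0.0421675 + 0.0375705 + 0.0318285 + 0.0435226 = 0.2632835

P(T) ≈ 0.2633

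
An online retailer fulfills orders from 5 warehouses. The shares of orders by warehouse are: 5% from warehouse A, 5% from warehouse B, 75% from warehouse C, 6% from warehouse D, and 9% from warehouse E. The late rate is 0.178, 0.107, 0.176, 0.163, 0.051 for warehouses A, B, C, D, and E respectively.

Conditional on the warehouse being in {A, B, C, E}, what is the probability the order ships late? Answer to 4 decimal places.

Let S = {A, B, C, E}.
P(S) = 0.05 + 0.05 + 0.75 + 0.09 = 0.94.
P(L ∩ S) = 0.178·0.05 + 0.107·0.05 + 0.176·0.75 + 0.051·0.09 = 0.0089 + 0.00535 + 0.132 + 0.00459 = 0.15084.
P(L | S) = 0.15084 / 0.94 = 0.160468…

P(L|S) ≈ 0.1605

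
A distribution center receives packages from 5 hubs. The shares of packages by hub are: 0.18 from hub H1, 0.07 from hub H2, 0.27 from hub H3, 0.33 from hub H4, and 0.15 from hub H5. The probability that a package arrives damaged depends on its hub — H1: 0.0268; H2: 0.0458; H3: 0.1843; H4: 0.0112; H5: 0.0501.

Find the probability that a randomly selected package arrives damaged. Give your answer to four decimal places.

P(D) ≈ 0.0690

By the law of total probability,
P(D) = P(D|H1)·P(H1) + P(D|H2)·P(H2) + P(D|H3)·P(H3) + P(D|H4)·P(H4) + P(D|H5)·P(H5)
      = 0.0268·0.18 + 0.0458·0.07 + 0.1843·0.27 + 0.0112·0.33 + 0.0501·0.15
      = 0.004824 + 0.003206 + 0.049761 + 0.003696 + 0.007515 = 0.069002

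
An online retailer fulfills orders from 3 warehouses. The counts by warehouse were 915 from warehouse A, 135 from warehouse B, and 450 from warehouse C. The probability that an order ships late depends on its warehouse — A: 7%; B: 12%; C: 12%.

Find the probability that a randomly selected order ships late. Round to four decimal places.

Total: 915 + 135 + 450 = 1500.
P(A) = 915/1500 = 0.61. P(B) = 135/1500 = 0.09. P(C) = 450/1500 = 0.3.
P(L) = P(L|A)·P(A) + P(L|B)·P(B) + P(L|C)·P(C)
      = 0.07·0.61 + 0.12·0.09 + 0.12·0.3
      = 0.0427 + 0.0108 + 0.036 = 0.0895

P(L) ≈ 0.0895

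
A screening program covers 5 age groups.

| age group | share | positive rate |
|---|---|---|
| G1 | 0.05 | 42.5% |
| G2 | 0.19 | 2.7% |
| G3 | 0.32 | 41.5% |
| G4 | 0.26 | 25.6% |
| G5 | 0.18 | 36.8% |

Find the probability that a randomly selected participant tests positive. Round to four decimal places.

P(T) ≈ 0.2920

P(T) = P(T|G1)·P(G1) + P(T|G2)·P(G2) + P(T|G3)·P(G3) + P(T|G4)·P(G4) + P(T|G5)·P(G5)
      = 0.425·0.05 + 0.027·0.19 + 0.415·0.32 + 0.256·0.26 + 0.368·0.18
      = 0.02125 + 0.00513 + 0.1328 + 0.06656 + 0.06624 = 0.29198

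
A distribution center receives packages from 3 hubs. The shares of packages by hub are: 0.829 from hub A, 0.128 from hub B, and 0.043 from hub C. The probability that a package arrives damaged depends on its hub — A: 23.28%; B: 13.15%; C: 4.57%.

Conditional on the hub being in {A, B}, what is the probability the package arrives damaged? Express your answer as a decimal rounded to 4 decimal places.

P(D|S) ≈ 0.2193

Let S = {A, B}.
P(S) = 0.829 + 0.128 = 0.957.
P(D ∩ S) = 0.2328·0.829 + 0.1315·0.128 = 0.1929912 + 0.016832 = 0.2098232.
P(D | S) = 0.2098232 / 0.957 = 0.219251…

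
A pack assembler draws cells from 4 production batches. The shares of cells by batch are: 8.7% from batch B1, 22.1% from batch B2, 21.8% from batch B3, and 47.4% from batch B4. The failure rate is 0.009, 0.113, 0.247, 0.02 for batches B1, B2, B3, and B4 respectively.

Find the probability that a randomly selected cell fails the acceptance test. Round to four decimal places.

P(F) ≈ 0.0891

P(F) = P(F|B1)·P(B1) + P(F|B2)·P(B2) + P(F|B3)·P(B3) + P(F|B4)·P(B4)
      = 0.009·0.087 + 0.113·0.221 + 0.247·0.218 + 0.02·0.474
      = 0.000783 + 0.024973 + 0.053846 + 0.00948 = 0.089082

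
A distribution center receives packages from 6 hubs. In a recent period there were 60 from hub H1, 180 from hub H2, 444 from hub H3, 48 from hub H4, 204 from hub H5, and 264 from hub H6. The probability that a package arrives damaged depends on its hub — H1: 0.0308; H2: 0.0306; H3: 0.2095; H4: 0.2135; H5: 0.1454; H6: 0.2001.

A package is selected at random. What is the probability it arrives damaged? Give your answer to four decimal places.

Total: 60 + 180 + 444 + 48 + 204 + 264 = 1200.
P(H1) = 60/1200 = 0.05. P(H2) = 180/1200 = 0.15. P(H3) = 444/1200 = 0.37. P(H4) = 48/1200 = 0.04. P(H5) = 204/1200 = 0.17. P(H6) = 264/1200 = 0.22.
Summing over the partition,
P(D) = P(D|H1)·P(H1) + P(D|H2)·P(H2) + P(D|H3)·P(H3) + P(D|H4)·P(H4) + P(D|H5)·P(H5) + P(D|H6)·P(H6)
      = 0.0308·0.05 + 0.0306·0.15 + 0.2095·0.37 + 0.2135·0.04 + 0.1454·0.17 + 0.2001·0.22
      = 0.00154 + 0.00459 + 0.077515 + 0.00854 + 0.024718 + 0.044022 = 0.160925

P(D) ≈ 0.1609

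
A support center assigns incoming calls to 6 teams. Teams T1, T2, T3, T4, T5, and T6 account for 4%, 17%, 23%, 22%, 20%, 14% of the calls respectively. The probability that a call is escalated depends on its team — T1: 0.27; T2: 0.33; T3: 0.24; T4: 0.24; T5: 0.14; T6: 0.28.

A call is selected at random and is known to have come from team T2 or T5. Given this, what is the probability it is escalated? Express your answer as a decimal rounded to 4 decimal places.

Let S = {T2, T5}.
P(S) = 0.17 + 0.2 = 0.37.
P(E ∩ S) = 0.33·0.17 + 0.14·0.2 = 0.0561 + 0.028 = 0.0841.
P(E | S) = 0.0841 / 0.37 = 0.227297…

P(E|S) ≈ 0.2273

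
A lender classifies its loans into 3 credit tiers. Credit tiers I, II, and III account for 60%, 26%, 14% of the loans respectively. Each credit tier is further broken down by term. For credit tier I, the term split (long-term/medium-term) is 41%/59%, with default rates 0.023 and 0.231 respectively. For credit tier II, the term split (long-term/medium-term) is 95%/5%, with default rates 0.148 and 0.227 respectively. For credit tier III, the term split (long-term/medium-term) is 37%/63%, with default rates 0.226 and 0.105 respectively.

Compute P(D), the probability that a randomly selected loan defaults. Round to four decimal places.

P(D) ≈ 0.1479

P(D|I) = 0.41·0.023 + 0.59·0.231 = 0.00943 + 0.13629 = 0.14572
P(D|II) = 0.95·0.148 + 0.05·0.227 = 0.1406 + 0.01135 = 0.15195
P(D|III) = 0.37·0.226 + 0.63·0.105 = 0.08362 + 0.06615 = 0.14977
By total probability over the outer partition,
P(D) = 0.6·0.14572 + 0.26·0.15195 + 0.14·0.14977
      = 0.087432 + 0.039507 + 0.0209678 = 0.1479068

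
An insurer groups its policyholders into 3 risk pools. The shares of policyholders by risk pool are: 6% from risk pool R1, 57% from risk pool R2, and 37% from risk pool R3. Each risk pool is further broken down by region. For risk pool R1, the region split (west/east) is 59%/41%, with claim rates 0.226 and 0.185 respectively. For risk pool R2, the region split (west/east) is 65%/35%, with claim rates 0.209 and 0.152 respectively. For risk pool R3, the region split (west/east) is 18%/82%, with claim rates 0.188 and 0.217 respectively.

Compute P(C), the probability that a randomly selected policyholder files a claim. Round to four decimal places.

P(C|R1) = 0.59·0.226 + 0.41·0.185 = 0.13334 + 0.07585 = 0.20919
P(C|R2) = 0.65·0.209 + 0.35·0.152 = 0.13585 + 0.0532 = 0.18905
P(C|R3) = 0.18·0.188 + 0.82·0.217 = 0.03384 + 0.17794 = 0.21178
By total probability over the outer partition,
P(C) = 0.06·0.20919 + 0.57·0.18905 + 0.37·0.21178
      = 0.0125514 + 0.1077585 + 0.0783586 = 0.1986685

0.1987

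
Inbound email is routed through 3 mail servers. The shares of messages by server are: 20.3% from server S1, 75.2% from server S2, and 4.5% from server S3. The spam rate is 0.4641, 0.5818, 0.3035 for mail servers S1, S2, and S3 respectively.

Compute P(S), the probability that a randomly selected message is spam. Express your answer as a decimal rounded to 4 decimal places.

0.5454

P(S) = P(S|S1)·P(S1) + P(S|S2)·P(S2) + P(S|S3)·P(S3)
      = 0.4641·0.203 + 0.5818·0.752 + 0.3035·0.045
      = 0.0942123 + 0.4375136 + 0.0136575 = 0.5453834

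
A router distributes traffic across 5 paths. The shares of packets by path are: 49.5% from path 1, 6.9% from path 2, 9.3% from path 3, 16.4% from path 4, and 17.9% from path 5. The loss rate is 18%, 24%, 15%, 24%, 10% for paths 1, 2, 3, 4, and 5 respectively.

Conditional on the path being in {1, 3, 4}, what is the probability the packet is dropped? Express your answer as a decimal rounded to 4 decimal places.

P(L|S) ≈ 0.1894

Let S = {1, 3, 4}.
P(S) = 0.495 + 0.093 + 0.164 = 0.752.
P(L ∩ S) = 0.18·0.495 + 0.15·0.093 + 0.24·0.164 = 0.0891 + 0.01395 + 0.03936 = 0.14241.
P(L | S) = 0.14241 / 0.752 = 0.189375…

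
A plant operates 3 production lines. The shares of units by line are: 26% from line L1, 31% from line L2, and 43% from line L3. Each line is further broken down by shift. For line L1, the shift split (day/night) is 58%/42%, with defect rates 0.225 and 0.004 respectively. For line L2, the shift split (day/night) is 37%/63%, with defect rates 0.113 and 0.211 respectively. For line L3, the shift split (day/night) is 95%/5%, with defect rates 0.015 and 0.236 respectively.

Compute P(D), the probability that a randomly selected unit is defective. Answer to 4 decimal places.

P(D) ≈ 0.0997

P(D|L1) = 0.58·0.225 + 0.42·0.004 = 0.1305 + 0.00168 = 0.13218
P(D|L2) = 0.37·0.113 + 0.63·0.211 = 0.04181 + 0.13293 = 0.17474
P(D|L3) = 0.95·0.015 + 0.05·0.236 = 0.01425 + 0.0118 = 0.02605
Then overall,
P(D) = 0.26·0.13218 + 0.31·0.17474 + 0.43·0.02605
      = 0.0343668 + 0.0541694 + 0.0112015 = 0.0997377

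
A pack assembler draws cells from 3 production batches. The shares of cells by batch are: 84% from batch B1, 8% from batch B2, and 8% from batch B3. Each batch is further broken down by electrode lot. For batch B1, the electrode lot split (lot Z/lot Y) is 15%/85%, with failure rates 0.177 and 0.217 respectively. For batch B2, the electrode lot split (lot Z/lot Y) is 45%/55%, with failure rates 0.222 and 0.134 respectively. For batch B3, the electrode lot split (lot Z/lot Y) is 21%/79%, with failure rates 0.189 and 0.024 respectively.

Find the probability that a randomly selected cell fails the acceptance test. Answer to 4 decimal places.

P(F|B1) = 0.15·0.177 + 0.85·0.217 = 0.02655 + 0.18445 = 0.211
P(F|B2) = 0.45·0.222 + 0.55·0.134 = 0.0999 + 0.0737 = 0.1736
P(F|B3) = 0.21·0.189 + 0.79·0.024 = 0.03969 + 0.01896 = 0.05865
By total probability over the outer partition,
P(F) = 0.84·0.211 + 0.08·0.1736 + 0.08·0.05865
      = 0.17724 + 0.013888 + 0.004692 = 0.19582

P(F) ≈ 0.1958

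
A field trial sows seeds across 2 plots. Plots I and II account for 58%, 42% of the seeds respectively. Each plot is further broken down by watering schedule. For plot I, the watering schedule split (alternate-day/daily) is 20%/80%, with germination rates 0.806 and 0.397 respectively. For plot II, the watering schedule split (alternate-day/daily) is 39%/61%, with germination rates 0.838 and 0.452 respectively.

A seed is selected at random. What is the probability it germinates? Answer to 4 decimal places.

P(G|I) = 0.2·0.806 + 0.8·0.397 = 0.1612 + 0.3176 = 0.4788
P(G|II) = 0.39·0.838 + 0.61·0.452 = 0.32682 + 0.27572 = 0.60254
By total probability over the outer partition,
P(G) = 0.58·0.4788 + 0.42·0.60254
      = 0.277704 + 0.2530668 = 0.5307708

0.5308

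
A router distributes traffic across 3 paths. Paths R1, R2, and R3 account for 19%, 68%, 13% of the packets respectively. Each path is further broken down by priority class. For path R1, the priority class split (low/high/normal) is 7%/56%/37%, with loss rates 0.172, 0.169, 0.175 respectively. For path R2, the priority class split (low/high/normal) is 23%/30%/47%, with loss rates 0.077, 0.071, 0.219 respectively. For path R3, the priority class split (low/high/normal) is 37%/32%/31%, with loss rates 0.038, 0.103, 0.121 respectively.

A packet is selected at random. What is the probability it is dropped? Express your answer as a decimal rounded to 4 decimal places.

P(L|R1) = 0.07·0.172 + 0.56·0.169 + 0.37·0.175 = 0.01204 + 0.09464 + 0.06475 = 0.17143
P(L|R2) = 0.23·0.077 + 0.3·0.071 + 0.47·0.219 = 0.01771 + 0.0213 + 0.10293 = 0.14194
P(L|R3) = 0.37·0.038 + 0.32·0.103 + 0.31·0.121 = 0.01406 + 0.03296 + 0.03751 = 0.08453
Then overall,
P(L) = 0.19·0.17143 + 0.68·0.14194 + 0.13·0.08453
      = 0.0325717 + 0.0965192 + 0.0109889 = 0.1400798

P(L) ≈ 0.1401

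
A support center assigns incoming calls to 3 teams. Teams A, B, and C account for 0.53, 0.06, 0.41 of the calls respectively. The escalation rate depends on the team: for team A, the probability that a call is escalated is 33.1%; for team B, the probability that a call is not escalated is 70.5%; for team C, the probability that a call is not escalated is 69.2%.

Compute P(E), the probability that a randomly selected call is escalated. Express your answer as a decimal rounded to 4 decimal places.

P(E|B) = 1 − 0.705 = 0.295.
P(E|C) = 1 − 0.692 = 0.308.
By the law of total probability,
P(E) = P(E|A)·P(A) + P(E|B)·P(B) + P(E|C)·P(C)
      = 0.331·0.53 + 0.295·0.06 + 0.308·0.41
      = 0.17543 + 0.0177 + 0.12628 = 0.31941

P(E) ≈ 0.3194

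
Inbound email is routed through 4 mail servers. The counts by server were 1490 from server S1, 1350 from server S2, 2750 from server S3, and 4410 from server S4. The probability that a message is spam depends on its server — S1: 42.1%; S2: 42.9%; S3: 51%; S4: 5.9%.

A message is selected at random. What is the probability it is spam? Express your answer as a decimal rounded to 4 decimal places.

Total: 1490 + 1350 + 2750 + 4410 = 10000.
P(S1) = 1490/10000 = 0.149. P(S2) = 1350/10000 = 0.135. P(S3) = 2750/10000 = 0.275. P(S4) = 4410/10000 = 0.441.
P(S) = P(S|S1)·P(S1) + P(S|S2)·P(S2) + P(S|S3)·P(S3) + P(S|S4)·P(S4)
      = 0.421·0.149 + 0.429·0.135 + 0.51·0.275 + 0.059·0.441
      = 0.062729 + 0.057915 + 0.14025 + 0.026019 = 0.286913

P(S) ≈ 0.2869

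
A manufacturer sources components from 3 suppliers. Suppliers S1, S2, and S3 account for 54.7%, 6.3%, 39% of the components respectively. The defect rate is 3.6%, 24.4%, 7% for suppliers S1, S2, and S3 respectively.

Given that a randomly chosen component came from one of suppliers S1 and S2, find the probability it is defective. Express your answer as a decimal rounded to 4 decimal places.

0.0575

Let S = {S1, S2}.
P(S) = 0.547 + 0.063 = 0.61.
P(D ∩ S) = 0.036·0.547 + 0.244·0.063 = 0.019692 + 0.015372 = 0.035064.
P(D | S) = 0.035064 / 0.61 = 0.057482…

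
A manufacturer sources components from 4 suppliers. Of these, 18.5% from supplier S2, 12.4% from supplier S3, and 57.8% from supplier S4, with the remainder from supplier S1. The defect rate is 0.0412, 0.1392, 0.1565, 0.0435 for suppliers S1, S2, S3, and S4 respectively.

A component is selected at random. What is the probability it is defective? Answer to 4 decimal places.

P(S1) = 1 − (0.185 + 0.124 + 0.578) = 0.113.
P(D) = P(D|S1)·P(S1) + P(D|S2)·P(S2) + P(D|S3)·P(S3) + P(D|S4)·P(S4)
      = 0.0412·0.113 + 0.1392·0.185 + 0.1565·0.124 + 0.0435·0.578
      = 0.0046556 + 0.025752 + 0.019406 + 0.025143 = 0.0749566

P(D) ≈ 0.0750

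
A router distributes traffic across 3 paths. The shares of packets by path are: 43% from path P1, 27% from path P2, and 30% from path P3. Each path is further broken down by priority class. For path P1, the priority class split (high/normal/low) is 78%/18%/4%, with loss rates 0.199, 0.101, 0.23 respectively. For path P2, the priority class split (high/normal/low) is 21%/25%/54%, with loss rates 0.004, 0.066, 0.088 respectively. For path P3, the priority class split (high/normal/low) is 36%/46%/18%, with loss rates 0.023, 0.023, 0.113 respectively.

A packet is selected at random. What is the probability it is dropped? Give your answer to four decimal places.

P(L) ≈ 0.1078

P(L|P1) = 0.78·0.199 + 0.18·0.101 + 0.04·0.23 = 0.15522 + 0.01818 + 0.0092 = 0.1826
P(L|P2) = 0.21·0.004 + 0.25·0.066 + 0.54·0.088 = 0.00084 + 0.0165 + 0.04752 = 0.06486
P(L|P3) = 0.36·0.023 + 0.46·0.023 + 0.18·0.113 = 0.00828 + 0.01058 + 0.02034 = 0.0392
Then overall,
P(L) = 0.43·0.1826 + 0.27·0.06486 + 0.3·0.0392
      = 0.078518 + 0.0175122 + 0.01176 = 0.1077902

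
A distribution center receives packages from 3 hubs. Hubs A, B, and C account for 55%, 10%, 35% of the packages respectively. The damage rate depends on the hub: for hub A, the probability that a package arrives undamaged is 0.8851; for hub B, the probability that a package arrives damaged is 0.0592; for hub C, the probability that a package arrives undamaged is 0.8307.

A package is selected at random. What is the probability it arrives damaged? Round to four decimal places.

P(D|A) = 1 − 0.8851 = 0.1149.
P(D|C) = 1 − 0.8307 = 0.1693.
Using total probability over the partition,
P(D) = P(D|A)·P(A) + P(D|B)·P(B) + P(D|C)·P(C)
      = 0.1149·0.55 + 0.0592·0.1 + 0.1693·0.35
      = 0.063195 + 0.00592 + 0.059255 = 0.12837

P(D) ≈ 0.1284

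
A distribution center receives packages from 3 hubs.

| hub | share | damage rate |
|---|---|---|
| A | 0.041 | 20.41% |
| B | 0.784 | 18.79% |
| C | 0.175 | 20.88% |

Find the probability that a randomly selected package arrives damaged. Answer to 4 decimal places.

0.1922

P(D) = P(D|A)·P(A) + P(D|B)·P(B) + P(D|C)·P(C)
      = 0.2041·0.041 + 0.1879·0.784 + 0.2088·0.175
      = 0.0083681 + 0.1473136 + 0.03654 = 0.1922217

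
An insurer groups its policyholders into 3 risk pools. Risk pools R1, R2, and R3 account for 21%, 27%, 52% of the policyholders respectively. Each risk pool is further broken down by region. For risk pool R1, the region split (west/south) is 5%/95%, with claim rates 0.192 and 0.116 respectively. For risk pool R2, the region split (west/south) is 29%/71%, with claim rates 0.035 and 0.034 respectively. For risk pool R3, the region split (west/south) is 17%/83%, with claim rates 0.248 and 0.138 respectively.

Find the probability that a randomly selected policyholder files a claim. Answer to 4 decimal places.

P(C|R1) = 0.05·0.192 + 0.95·0.116 = 0.0096 + 0.1102 = 0.1198
P(C|R2) = 0.29·0.035 + 0.71·0.034 = 0.01015 + 0.02414 = 0.03429
P(C|R3) = 0.17·0.248 + 0.83·0.138 = 0.04216 + 0.11454 = 0.1567
Then overall,
P(C) = 0.21·0.1198 + 0.27·0.03429 + 0.52·0.1567
      = 0.025158 + 0.0092583 + 0.081484 = 0.1159003

0.1159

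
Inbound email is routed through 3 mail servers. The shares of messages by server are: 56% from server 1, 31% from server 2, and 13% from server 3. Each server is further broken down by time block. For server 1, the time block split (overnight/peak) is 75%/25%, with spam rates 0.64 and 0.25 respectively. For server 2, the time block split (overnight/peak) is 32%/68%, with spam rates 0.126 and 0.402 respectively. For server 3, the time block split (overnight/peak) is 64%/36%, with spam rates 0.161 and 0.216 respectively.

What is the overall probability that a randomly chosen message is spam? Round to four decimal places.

P(S|1) = 0.75·0.64 + 0.25·0.25 = 0.48 + 0.0625 = 0.5425
P(S|2) = 0.32·0.126 + 0.68·0.402 = 0.04032 + 0.27336 = 0.31368
P(S|3) = 0.64·0.161 + 0.36·0.216 = 0.10304 + 0.07776 = 0.1808
Then overall,
P(S) = 0.56·0.5425 + 0.31·0.31368 + 0.13·0.1808
      = 0.3038 + 0.0972408 + 0.023504 = 0.4245448

P(S) ≈ 0.4245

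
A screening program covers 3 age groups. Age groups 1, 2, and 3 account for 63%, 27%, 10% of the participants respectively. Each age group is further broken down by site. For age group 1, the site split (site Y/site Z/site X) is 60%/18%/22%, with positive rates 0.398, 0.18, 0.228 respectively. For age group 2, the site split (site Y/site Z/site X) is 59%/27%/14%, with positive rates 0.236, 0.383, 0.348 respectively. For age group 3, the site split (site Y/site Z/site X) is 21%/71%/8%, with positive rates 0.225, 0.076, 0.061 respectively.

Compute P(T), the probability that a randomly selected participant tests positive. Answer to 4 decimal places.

P(T|1) = 0.6·0.398 + 0.18·0.18 + 0.22·0.228 = 0.2388 + 0.0324 + 0.05016 = 0.32136
P(T|2) = 0.59·0.236 + 0.27·0.383 + 0.14·0.348 = 0.13924 + 0.10341 + 0.04872 = 0.29137
P(T|3) = 0.21·0.225 + 0.71·0.076 + 0.08·0.061 = 0.04725 + 0.05396 + 0.00488 = 0.10609
Then overall,
P(T) = 0.63·0.32136 + 0.27·0.29137 + 0.1·0.10609
      = 0.2024568 + 0.0786699 + 0.010609 = 0.2917357

P(T) ≈ 0.2917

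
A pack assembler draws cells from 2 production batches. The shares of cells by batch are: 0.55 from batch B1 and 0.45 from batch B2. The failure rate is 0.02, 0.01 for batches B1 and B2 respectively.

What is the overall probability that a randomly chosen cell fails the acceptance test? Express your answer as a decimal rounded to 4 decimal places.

P(F) ≈ 0.0155

P(F) = P(F|B1)·P(B1) + P(F|B2)·P(B2)
      = 0.02·0.55 + 0.01·0.45
      = 0.011 + 0.0045 = 0.0155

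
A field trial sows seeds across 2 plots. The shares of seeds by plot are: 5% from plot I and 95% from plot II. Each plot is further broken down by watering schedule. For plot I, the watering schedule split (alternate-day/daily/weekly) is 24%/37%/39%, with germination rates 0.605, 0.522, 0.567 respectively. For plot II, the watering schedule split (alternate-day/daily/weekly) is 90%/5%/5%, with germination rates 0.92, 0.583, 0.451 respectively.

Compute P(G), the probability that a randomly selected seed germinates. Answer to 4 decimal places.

P(G) ≈ 0.8637

P(G|I) = 0.24·0.605 + 0.37·0.522 + 0.39·0.567 = 0.1452 + 0.19314 + 0.22113 = 0.55947
P(G|II) = 0.9·0.92 + 0.05·0.583 + 0.05·0.451 = 0.828 + 0.02915 + 0.02255 = 0.8797
Then overall,
P(G) = 0.05·0.55947 + 0.95·0.8797
      = 0.0279735 + 0.835715 = 0.8636885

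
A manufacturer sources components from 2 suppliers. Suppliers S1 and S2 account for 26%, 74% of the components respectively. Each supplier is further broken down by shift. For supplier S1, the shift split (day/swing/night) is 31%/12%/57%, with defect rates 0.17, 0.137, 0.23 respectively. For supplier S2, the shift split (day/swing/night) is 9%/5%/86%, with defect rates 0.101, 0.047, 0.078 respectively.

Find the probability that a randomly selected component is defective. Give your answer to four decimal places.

P(D|S1) = 0.31·0.17 + 0.12·0.137 + 0.57·0.23 = 0.0527 + 0.01644 + 0.1311 = 0.20024
P(D|S2) = 0.09·0.101 + 0.05·0.047 + 0.86·0.078 = 0.00909 + 0.00235 + 0.06708 = 0.07852
By total probability over the outer partition,
P(D) = 0.26·0.20024 + 0.74·0.07852
      = 0.0520624 + 0.0581048 = 0.1101672

P(D) ≈ 0.1102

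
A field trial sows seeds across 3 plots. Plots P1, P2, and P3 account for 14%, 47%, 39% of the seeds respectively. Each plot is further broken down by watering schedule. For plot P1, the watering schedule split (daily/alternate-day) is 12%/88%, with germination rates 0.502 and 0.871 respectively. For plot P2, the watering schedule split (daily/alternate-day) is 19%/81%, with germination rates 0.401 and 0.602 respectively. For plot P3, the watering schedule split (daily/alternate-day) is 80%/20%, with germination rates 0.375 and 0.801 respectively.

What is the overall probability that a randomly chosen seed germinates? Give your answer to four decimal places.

P(G|P1) = 0.12·0.502 + 0.88·0.871 = 0.06024 + 0.76648 = 0.82672
P(G|P2) = 0.19·0.401 + 0.81·0.602 = 0.07619 + 0.48762 = 0.56381
P(G|P3) = 0.8·0.375 + 0.2·0.801 = 0.3 + 0.1602 = 0.4602
Then overall,
P(G) = 0.14·0.82672 + 0.47·0.56381 + 0.39·0.4602
      = 0.1157408 + 0.2649907 + 0.179478 = 0.5602095

P(G) ≈ 0.5602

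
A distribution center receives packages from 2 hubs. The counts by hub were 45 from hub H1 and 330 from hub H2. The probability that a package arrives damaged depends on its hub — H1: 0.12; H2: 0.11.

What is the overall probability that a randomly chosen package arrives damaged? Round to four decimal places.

0.1112

Total: 45 + 330 = 375.
P(H1) = 45/375 = 0.12. P(H2) = 330/375 = 0.88.
P(D) = P(D|H1)·P(H1) + P(D|H2)·P(H2)
      = 0.12·0.12 + 0.11·0.88
      = 0.0144 + 0.0968 = 0.1112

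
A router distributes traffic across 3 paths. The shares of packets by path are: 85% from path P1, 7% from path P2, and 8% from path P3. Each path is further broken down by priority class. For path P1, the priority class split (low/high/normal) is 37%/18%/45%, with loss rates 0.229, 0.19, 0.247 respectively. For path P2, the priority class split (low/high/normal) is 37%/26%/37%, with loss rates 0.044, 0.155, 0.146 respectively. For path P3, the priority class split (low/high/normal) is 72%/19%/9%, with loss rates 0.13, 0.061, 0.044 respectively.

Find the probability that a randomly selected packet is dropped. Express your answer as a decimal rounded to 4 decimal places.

0.2120

P(L|P1) = 0.37·0.229 + 0.18·0.19 + 0.45·0.247 = 0.08473 + 0.0342 + 0.11115 = 0.23008
P(L|P2) = 0.37·0.044 + 0.26·0.155 + 0.37·0.146 = 0.01628 + 0.0403 + 0.05402 = 0.1106
P(L|P3) = 0.72·0.13 + 0.19·0.061 + 0.09·0.044 = 0.0936 + 0.01159 + 0.00396 = 0.10915
Then overall,
P(L) = 0.85·0.23008 + 0.07·0.1106 + 0.08·0.10915
      = 0.195568 + 0.007742 + 0.008732 = 0.212042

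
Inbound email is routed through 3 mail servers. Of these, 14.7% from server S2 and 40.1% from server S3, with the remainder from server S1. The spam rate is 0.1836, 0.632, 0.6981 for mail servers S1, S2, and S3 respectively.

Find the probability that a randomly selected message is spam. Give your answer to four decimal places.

P(S) ≈ 0.4558

P(S1) = 1 − (0.147 + 0.401) = 0.452.
Summing over the partition,
P(S) = P(S|S1)·P(S1) + P(S|S2)·P(S2) + P(S|S3)·P(S3)
      = 0.1836·0.452 + 0.632·0.147 + 0.6981·0.401
      = 0.0829872 + 0.092904 + 0.2799381 = 0.4558293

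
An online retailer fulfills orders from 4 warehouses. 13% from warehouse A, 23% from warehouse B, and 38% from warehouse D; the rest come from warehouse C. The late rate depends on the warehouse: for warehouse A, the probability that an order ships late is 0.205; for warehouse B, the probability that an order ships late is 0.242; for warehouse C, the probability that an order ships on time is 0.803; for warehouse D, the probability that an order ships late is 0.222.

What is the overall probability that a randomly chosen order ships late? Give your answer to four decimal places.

P(L) ≈ 0.2179

P(C) = 1 − (0.13 + 0.23 + 0.38) = 0.26.
P(L|C) = 1 − 0.803 = 0.197.
P(L) = P(L|A)·P(A) + P(L|B)·P(B) + P(L|C)·P(C) + P(L|D)·P(D)
      = 0.205·0.13 + 0.242·0.23 + 0.197·0.26 + 0.222·0.38
      = 0.02665 + 0.05566 + 0.05122 + 0.08436 = 0.21789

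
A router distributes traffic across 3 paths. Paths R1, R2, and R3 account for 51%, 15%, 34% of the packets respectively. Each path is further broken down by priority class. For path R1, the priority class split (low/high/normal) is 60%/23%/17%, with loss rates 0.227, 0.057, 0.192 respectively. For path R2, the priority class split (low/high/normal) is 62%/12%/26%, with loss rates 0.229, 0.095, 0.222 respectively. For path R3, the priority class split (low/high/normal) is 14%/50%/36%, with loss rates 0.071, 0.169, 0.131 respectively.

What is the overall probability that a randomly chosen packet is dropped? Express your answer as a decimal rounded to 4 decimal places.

0.1726

P(L|R1) = 0.6·0.227 + 0.23·0.057 + 0.17·0.192 = 0.1362 + 0.01311 + 0.03264 = 0.18195
P(L|R2) = 0.62·0.229 + 0.12·0.095 + 0.26·0.222 = 0.14198 + 0.0114 + 0.05772 = 0.2111
P(L|R3) = 0.14·0.071 + 0.5·0.169 + 0.36·0.131 = 0.00994 + 0.0845 + 0.04716 = 0.1416
Then overall,
P(L) = 0.51·0.18195 + 0.15·0.2111 + 0.34·0.1416
      = 0.0927945 + 0.031665 + 0.048144 = 0.1726035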